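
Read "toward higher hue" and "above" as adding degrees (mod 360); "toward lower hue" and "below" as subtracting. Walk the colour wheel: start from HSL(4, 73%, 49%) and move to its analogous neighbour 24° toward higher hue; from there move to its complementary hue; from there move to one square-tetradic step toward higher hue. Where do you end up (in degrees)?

298°

analog 24° ↑ +24°: 4 + 24 = 28°
complement +180°: 28 + 180 = 208°
square ↑ +90°: 208 + 90 = 298°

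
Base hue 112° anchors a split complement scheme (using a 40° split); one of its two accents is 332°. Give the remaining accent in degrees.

Split-complementary hues sit 40° either side of the complement.
Complement of the base 112°: 112 + 180 = 292°
The given accent 332° is 40° one side of 292°; the other accent sits 40° the other side: 292 − 40 = 252°

252°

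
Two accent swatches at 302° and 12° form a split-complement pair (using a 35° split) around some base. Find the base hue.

The accents sit 35° either side of the complement, so the complement is their short-arc midpoint on the wheel.
Short-arc midpoint of 302° and 12°: 337°.
Base is 180° from the complement: 337 − 180 = 157°

157°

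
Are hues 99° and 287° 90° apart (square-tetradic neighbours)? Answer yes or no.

no

Angular distance: |99 − 287| = 188; shorter arc = 360 − 188 = 172°.
90° apart (square-tetradic neighbours) requires 90°.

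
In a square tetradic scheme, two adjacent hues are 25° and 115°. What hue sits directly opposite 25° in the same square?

205°

A square tetradic scheme places four hues 90° apart; opposite corners are 180° apart.
25 + 180 = 205°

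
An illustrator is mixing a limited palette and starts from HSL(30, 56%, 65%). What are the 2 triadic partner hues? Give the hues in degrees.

A triad places three hues 120° apart.
30 + 120 = 150°
30 + 240 = 270°

150° and 270°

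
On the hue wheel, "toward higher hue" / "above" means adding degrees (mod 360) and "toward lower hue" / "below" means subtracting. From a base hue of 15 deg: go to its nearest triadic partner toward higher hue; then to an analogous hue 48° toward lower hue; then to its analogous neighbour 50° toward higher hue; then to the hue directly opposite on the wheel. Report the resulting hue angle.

317°

15 + 120 = 135°   (triadic ↑)
135 − 48 = 87°   (analog 48° ↓)
87 + 50 = 137°   (analog 50° ↑)
137 + 180 = 317°   (complement)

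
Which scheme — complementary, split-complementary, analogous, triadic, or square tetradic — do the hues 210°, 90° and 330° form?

triadic

Sort the hues: 90°, 210°, 330°.
Successive gaps around the wheel: 120°, 120°, 120°.
Three hues equally spaced 120° apart form a triad.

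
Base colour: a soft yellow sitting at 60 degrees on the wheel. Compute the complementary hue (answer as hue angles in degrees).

240°

The complement sits 180° across the wheel.
60 + 180 = 240°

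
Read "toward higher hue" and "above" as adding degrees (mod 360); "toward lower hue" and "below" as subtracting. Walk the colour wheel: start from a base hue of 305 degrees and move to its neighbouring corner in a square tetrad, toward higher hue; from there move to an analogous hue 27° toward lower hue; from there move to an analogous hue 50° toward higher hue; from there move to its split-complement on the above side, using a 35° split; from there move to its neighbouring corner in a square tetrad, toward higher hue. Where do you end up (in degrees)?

+90° (square ↑): 305 + 90 = 395 → 395 − 360 = 35°
−27° (analog 27° ↓): 35 − 27 = 8°
+50° (analog 50° ↑): 8 + 50 = 58°
+215° (split-comp 35° ↑): 58 + 215 = 273°
+90° (square ↑): 273 + 90 = 363 → 363 − 360 = 3°

3°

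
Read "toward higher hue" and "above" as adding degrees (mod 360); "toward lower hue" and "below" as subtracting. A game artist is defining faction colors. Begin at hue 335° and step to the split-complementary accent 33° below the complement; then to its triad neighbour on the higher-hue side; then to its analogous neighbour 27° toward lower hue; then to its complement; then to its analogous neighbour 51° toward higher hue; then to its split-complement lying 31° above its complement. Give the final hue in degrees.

297°

split-comp 33° ↓ +147°: 335 + 147 = 482 → 482 − 360 = 122°
triadic ↑ +120°: 122 + 120 = 242°
analog 27° ↓ −27°: 242 − 27 = 215°
complement +180°: 215 + 180 = 395 → 395 − 360 = 35°
analog 51° ↑ +51°: 35 + 51 = 86°
split-comp 31° ↑ +211°: 86 + 211 = 297°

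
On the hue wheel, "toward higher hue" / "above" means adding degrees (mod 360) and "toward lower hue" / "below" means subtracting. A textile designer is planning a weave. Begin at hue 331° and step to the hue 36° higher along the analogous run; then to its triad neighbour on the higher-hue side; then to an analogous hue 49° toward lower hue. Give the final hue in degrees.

78°

+36° (analog 36° ↑): 331 + 36 = 367 → 367 − 360 = 7°
+120° (triadic ↑): 7 + 120 = 127°
−49° (analog 49° ↓): 127 − 49 = 78°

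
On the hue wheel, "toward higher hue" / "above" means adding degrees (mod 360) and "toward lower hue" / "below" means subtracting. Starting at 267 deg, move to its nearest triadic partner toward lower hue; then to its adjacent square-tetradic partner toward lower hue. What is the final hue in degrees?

−120° (triadic ↓): 267 − 120 = 147°
−90° (square ↓): 147 − 90 = 57°

57°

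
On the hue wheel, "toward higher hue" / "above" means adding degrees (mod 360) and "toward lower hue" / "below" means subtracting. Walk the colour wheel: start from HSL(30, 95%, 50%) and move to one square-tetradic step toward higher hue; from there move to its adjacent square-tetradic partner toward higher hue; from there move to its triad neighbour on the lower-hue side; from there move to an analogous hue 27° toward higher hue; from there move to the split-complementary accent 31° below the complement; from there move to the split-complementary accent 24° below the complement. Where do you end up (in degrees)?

30 + 90 = 120°   (square ↑)
120 + 90 = 210°   (square ↑)
210 − 120 = 90°   (triadic ↓)
90 + 27 = 117°   (analog 27° ↑)
117 + 149 = 266°   (split-comp 31° ↓)
266 + 156 = 422 → 422 − 360 = 62°   (split-comp 24° ↓)

62°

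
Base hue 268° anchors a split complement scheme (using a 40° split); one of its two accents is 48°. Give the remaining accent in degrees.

Split-complementary hues sit 40° either side of the complement.
Complement of the base 268°: 268 + 180 = 448 → 448 − 360 = 88°
The given accent 48° is 40° one side of 88°; the other accent sits 40° the other side: 88 + 40 = 128°

128°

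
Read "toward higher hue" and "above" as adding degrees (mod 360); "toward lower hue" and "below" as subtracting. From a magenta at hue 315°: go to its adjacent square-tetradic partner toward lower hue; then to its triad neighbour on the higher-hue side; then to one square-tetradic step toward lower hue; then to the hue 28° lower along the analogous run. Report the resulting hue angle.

−90° (square ↓): 315 − 90 = 225°
+120° (triadic ↑): 225 + 120 = 345°
−90° (square ↓): 345 − 90 = 255°
−28° (analog 28° ↓): 255 − 28 = 227°

227°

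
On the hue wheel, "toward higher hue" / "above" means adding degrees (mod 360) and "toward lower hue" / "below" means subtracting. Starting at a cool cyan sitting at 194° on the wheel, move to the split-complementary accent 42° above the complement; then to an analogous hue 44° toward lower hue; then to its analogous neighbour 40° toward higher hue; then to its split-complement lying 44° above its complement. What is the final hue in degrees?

276°

split-comp 42° ↑ +222°: 194 + 222 = 416 → 416 − 360 = 56°
analog 44° ↓ −44°: 56 − 44 = 12°
analog 40° ↑ +40°: 12 + 40 = 52°
split-comp 44° ↑ +224°: 52 + 224 = 276°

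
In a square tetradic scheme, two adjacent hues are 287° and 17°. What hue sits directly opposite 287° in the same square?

A square tetradic scheme places four hues 90° apart; opposite corners are 180° apart.
287 + 180 = 467 → 467 − 360 = 107°

107°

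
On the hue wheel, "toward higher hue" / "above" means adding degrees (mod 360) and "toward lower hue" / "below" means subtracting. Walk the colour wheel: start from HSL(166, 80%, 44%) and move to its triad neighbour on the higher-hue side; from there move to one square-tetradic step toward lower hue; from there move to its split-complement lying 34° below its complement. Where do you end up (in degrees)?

342°

+120° (triadic ↑): 166 + 120 = 286°
−90° (square ↓): 286 − 90 = 196°
+146° (split-comp 34° ↓): 196 + 146 = 342°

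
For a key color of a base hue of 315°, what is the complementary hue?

The complement sits 180° across the wheel.
315 + 180 = 495 → 495 − 360 = 135°

135°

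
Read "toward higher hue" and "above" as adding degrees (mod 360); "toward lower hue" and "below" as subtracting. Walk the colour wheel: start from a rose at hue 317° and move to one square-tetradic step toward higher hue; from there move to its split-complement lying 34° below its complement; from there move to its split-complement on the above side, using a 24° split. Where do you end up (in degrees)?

37°

317 + 90 = 407 → 407 − 360 = 47°   (square ↑)
47 + 146 = 193°   (split-comp 34° ↓)
193 + 204 = 397 → 397 − 360 = 37°   (split-comp 24° ↑)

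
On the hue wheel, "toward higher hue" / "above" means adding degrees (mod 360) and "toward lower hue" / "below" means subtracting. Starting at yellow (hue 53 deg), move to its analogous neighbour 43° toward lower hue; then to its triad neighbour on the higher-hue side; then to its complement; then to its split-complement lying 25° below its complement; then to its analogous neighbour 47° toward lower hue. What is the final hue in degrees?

53 − 43 = 10°   (analog 43° ↓)
10 + 120 = 130°   (triadic ↑)
130 + 180 = 310°   (complement)
310 + 155 = 465 → 465 − 360 = 105°   (split-comp 25° ↓)
105 − 47 = 58°   (analog 47° ↓)

58°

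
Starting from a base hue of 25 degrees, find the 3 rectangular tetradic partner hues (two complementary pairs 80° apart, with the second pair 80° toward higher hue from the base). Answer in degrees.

105°, 205° and 285°

A rectangular tetradic uses two complementary pairs 80° apart: offsets 0°, 80°, 180°, 260°.
25 + 80 = 105°
25 + 180 = 205°
25 + 260 = 285°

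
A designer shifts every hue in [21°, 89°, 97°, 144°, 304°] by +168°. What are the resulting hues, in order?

189°, 257°, 265°, 312°, 112°

21 + 168 = 189°
89 + 168 = 257°
97 + 168 = 265°
144 + 168 = 312°
304 + 168 = 472 → 472 − 360 = 112°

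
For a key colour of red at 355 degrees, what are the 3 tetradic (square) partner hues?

355 + 90 = 445 → 445 − 360 = 85°
355 + 180 = 535 → 535 − 360 = 175°
355 + 270 = 625 → 625 − 360 = 265°

85°, 175°, 265°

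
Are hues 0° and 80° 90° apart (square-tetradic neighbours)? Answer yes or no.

Angular distance: |0 − 80| = 80 = 80°.
90° apart (square-tetradic neighbours) requires 90°.

no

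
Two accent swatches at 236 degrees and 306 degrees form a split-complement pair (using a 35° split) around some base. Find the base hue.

91°

The accents sit 35° either side of the complement, so the complement is their short-arc midpoint on the wheel.
Short-arc midpoint of 236° and 306°: 271°.
Base is 180° from the complement: 271 − 180 = 91°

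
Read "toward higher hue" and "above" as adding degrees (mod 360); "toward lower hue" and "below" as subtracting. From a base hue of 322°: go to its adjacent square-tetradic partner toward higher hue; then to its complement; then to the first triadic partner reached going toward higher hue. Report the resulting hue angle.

352°

+90° (square ↑): 322 + 90 = 412 → 412 − 360 = 52°
+180° (complement): 52 + 180 = 232°
+120° (triadic ↑): 232 + 120 = 352°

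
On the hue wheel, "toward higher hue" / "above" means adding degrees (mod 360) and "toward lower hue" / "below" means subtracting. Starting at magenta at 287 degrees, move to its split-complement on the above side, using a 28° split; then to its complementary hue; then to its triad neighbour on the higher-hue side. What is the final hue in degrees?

split-comp 28° ↑ +208°: 287 + 208 = 495 → 495 − 360 = 135°
complement +180°: 135 + 180 = 315°
triadic ↑ +120°: 315 + 120 = 435 → 435 − 360 = 75°

75°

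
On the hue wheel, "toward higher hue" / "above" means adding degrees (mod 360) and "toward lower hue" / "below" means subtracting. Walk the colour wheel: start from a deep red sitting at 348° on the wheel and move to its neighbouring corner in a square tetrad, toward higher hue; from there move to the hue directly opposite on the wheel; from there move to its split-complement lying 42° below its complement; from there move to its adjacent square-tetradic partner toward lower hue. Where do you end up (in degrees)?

306°

+90° (square ↑): 348 + 90 = 438 → 438 − 360 = 78°
+180° (complement): 78 + 180 = 258°
+138° (split-comp 42° ↓): 258 + 138 = 396 → 396 − 360 = 36°
−90° (square ↓): 36 − 90 = -54 → -54 + 360 = 306°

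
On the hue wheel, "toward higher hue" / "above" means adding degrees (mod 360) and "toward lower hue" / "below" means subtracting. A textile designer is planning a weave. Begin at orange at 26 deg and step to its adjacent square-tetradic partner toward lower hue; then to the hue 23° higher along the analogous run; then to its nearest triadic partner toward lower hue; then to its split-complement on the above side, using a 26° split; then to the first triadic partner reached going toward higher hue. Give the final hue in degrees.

165°

square ↓ −90°: 26 − 90 = -64 → -64 + 360 = 296°
analog 23° ↑ +23°: 296 + 23 = 319°
triadic ↓ −120°: 319 − 120 = 199°
split-comp 26° ↑ +206°: 199 + 206 = 405 → 405 − 360 = 45°
triadic ↑ +120°: 45 + 120 = 165°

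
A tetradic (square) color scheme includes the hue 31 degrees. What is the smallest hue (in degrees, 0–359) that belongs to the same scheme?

31°

A square tetradic scheme places four hues every 90°.
The full set through 31° is {31°, 121°, 211°, 301°}.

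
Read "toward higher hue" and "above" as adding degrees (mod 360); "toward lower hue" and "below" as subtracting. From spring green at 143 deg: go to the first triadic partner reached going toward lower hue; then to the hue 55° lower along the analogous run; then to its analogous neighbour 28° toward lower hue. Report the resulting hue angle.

−120° (triadic ↓): 143 − 120 = 23°
−55° (analog 55° ↓): 23 − 55 = -32 → -32 + 360 = 328°
−28° (analog 28° ↓): 328 − 28 = 300°

300°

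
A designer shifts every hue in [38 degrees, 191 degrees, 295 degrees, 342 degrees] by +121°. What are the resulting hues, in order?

38 + 121 = 159°
191 + 121 = 312°
295 + 121 = 416 → 416 − 360 = 56°
342 + 121 = 463 → 463 − 360 = 103°

159°, 312°, 56°, 103°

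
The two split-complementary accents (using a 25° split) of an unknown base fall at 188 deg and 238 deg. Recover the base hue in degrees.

33°

The accents sit 25° either side of the complement, so the complement is their short-arc midpoint on the wheel.
Short-arc midpoint of 188° and 238°: 213°.
Base is 180° from the complement: 213 − 180 = 33°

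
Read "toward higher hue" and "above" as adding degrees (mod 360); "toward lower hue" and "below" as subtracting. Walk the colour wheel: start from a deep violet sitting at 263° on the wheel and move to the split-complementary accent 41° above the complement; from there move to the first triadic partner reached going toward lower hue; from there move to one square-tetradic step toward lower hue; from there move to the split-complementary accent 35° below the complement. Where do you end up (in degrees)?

263 + 221 = 484 → 484 − 360 = 124°   (split-comp 41° ↑)
124 − 120 = 4°   (triadic ↓)
4 − 90 = -86 → -86 + 360 = 274°   (square ↓)
274 + 145 = 419 → 419 − 360 = 59°   (split-comp 35° ↓)

59°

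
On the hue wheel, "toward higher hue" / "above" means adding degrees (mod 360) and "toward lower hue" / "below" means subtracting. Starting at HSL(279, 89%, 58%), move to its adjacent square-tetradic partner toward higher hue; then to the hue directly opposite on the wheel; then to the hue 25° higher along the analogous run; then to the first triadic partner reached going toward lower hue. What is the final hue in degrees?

279 + 90 = 369 → 369 − 360 = 9°   (square ↑)
9 + 180 = 189°   (complement)
189 + 25 = 214°   (analog 25° ↑)
214 − 120 = 94°   (triadic ↓)

94°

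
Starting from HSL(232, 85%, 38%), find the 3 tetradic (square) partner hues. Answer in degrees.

322°, 52°, and 142°

A square tetradic scheme places four hues every 90°.
232 + 90 = 322°
232 + 180 = 412 → 412 − 360 = 52°
232 + 270 = 502 → 502 − 360 = 142°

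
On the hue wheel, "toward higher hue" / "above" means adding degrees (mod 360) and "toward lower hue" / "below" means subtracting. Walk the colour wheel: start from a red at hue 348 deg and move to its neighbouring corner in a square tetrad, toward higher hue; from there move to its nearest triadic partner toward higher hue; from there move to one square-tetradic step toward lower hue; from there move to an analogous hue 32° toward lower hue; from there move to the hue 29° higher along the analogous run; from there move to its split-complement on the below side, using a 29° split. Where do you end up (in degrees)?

square ↑ +90°: 348 + 90 = 438 → 438 − 360 = 78°
triadic ↑ +120°: 78 + 120 = 198°
square ↓ −90°: 198 − 90 = 108°
analog 32° ↓ −32°: 108 − 32 = 76°
analog 29° ↑ +29°: 76 + 29 = 105°
split-comp 29° ↓ +151°: 105 + 151 = 256°

256°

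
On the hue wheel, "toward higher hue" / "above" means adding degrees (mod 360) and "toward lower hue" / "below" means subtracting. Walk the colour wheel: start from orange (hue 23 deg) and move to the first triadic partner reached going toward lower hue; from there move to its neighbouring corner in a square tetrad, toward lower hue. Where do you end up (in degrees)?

triadic ↓ −120°: 23 − 120 = -97 → -97 + 360 = 263°
square ↓ −90°: 263 − 90 = 173°

173°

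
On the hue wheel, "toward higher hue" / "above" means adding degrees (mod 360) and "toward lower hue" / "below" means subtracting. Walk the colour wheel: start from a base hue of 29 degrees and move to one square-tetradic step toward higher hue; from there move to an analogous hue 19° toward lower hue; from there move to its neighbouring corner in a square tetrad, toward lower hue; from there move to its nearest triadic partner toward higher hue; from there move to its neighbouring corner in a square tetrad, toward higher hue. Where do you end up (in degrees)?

220°

square ↑ +90°: 29 + 90 = 119°
analog 19° ↓ −19°: 119 − 19 = 100°
square ↓ −90°: 100 − 90 = 10°
triadic ↑ +120°: 10 + 120 = 130°
square ↑ +90°: 130 + 90 = 220°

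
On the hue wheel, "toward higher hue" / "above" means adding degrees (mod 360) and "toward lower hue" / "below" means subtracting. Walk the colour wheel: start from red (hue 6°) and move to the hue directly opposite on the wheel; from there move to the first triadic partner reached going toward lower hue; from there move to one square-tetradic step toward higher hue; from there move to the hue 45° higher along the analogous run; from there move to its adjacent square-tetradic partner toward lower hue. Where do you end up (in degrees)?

111°

complement +180°: 6 + 180 = 186°
triadic ↓ −120°: 186 − 120 = 66°
square ↑ +90°: 66 + 90 = 156°
analog 45° ↑ +45°: 156 + 45 = 201°
square ↓ −90°: 201 − 90 = 111°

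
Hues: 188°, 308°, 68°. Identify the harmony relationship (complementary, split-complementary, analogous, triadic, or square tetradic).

triadic

Sort the hues: 68°, 188°, 308°.
Successive gaps around the wheel: 120°, 120°, 120°.
Three hues equally spaced 120° apart form a triad.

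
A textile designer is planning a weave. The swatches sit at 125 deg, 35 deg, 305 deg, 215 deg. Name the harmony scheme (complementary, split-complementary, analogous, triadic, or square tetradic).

Sort the hues: 35°, 125°, 215°, 305°.
Successive gaps around the wheel: 90°, 90°, 90°, 90°.
Four hues every 90° form a square tetradic scheme.

square tetradic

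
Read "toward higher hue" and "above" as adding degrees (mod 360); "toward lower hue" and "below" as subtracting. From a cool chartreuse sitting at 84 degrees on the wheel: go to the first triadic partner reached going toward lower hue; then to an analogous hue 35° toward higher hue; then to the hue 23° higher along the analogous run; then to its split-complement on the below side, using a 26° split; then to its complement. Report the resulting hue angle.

356°

84 − 120 = -36 → -36 + 360 = 324°   (triadic ↓)
324 + 35 = 359°   (analog 35° ↑)
359 + 23 = 382 → 382 − 360 = 22°   (analog 23° ↑)
22 + 154 = 176°   (split-comp 26° ↓)
176 + 180 = 356°   (complement)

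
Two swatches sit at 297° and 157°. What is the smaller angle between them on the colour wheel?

|297 − 157| = 140.
140 ≤ 180, so the shorter arc is 140°.

140°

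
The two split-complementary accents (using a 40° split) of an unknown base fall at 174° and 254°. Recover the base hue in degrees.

The accents sit 40° either side of the complement, so the complement is their short-arc midpoint on the wheel.
Short-arc midpoint of 174° and 254°: 214°.
Base is 180° from the complement: 214 − 180 = 34°

34°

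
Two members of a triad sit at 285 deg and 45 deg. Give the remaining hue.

A triad spaces three hues 120° apart.
The full set is {45°, 165°, 285°}.

165°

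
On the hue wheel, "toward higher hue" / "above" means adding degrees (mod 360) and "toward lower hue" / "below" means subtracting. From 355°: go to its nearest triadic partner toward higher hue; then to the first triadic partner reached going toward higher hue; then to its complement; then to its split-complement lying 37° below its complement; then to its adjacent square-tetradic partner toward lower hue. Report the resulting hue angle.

108°

355 + 120 = 475 → 475 − 360 = 115°   (triadic ↑)
115 + 120 = 235°   (triadic ↑)
235 + 180 = 415 → 415 − 360 = 55°   (complement)
55 + 143 = 198°   (split-comp 37° ↓)
198 − 90 = 108°   (square ↓)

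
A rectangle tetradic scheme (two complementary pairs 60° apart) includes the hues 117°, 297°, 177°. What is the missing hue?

357°

A rectangular tetradic uses two complementary pairs 60° apart: offsets 0°, 60°, 180°, 240°.
Among {117°, 177°, 297°}, 117° and 297° are a 180° pair.
The remaining hue 177° needs its own complement: 177 + 180 = 357°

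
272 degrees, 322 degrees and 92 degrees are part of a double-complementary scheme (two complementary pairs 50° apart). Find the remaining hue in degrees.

142°

A rectangular tetradic uses two complementary pairs 50° apart: offsets 0°, 50°, 180°, 230°.
Among {92°, 272°, 322°}, 92° and 272° are a 180° pair.
The remaining hue 322° needs its own complement: 322 + 180 = 502 → 502 − 360 = 142°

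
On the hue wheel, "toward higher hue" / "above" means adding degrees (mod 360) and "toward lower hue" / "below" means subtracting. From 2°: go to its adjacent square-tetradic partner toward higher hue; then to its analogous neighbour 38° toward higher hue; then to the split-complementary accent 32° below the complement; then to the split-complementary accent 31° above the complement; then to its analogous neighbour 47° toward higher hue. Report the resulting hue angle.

176°

square ↑ +90°: 2 + 90 = 92°
analog 38° ↑ +38°: 92 + 38 = 130°
split-comp 32° ↓ +148°: 130 + 148 = 278°
split-comp 31° ↑ +211°: 278 + 211 = 489 → 489 − 360 = 129°
analog 47° ↑ +47°: 129 + 47 = 176°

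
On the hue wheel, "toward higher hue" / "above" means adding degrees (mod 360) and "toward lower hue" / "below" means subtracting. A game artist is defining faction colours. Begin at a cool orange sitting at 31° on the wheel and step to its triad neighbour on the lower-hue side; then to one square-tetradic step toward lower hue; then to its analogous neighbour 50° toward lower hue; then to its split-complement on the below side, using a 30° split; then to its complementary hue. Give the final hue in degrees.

−120° (triadic ↓): 31 − 120 = -89 → -89 + 360 = 271°
−90° (square ↓): 271 − 90 = 181°
−50° (analog 50° ↓): 181 − 50 = 131°
+150° (split-comp 30° ↓): 131 + 150 = 281°
+180° (complement): 281 + 180 = 461 → 461 − 360 = 101°

101°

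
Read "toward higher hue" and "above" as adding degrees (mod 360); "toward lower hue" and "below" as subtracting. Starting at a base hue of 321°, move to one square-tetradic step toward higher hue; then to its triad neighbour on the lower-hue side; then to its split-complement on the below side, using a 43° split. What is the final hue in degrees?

68°

321 + 90 = 411 → 411 − 360 = 51°   (square ↑)
51 − 120 = -69 → -69 + 360 = 291°   (triadic ↓)
291 + 137 = 428 → 428 − 360 = 68°   (split-comp 43° ↓)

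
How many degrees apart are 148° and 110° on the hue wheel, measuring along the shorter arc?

|148 − 110| = 38.
38 ≤ 180, so the shorter arc is 38°.

38°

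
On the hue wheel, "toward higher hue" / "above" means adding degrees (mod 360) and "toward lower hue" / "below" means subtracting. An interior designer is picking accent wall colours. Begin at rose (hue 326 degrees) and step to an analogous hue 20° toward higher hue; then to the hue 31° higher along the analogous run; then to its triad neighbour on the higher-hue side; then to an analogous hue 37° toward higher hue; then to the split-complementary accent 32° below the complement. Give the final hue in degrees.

322°

326 + 20 = 346°   (analog 20° ↑)
346 + 31 = 377 → 377 − 360 = 17°   (analog 31° ↑)
17 + 120 = 137°   (triadic ↑)
137 + 37 = 174°   (analog 37° ↑)
174 + 148 = 322°   (split-comp 32° ↓)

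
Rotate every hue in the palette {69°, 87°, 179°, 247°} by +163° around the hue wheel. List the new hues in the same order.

69 + 163 = 232°
87 + 163 = 250°
179 + 163 = 342°
247 + 163 = 410 → 410 − 360 = 50°

232°, 250°, 342°, 50°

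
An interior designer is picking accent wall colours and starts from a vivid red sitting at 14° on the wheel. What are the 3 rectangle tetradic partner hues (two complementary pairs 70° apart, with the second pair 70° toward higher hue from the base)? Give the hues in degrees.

A rectangular tetradic uses two complementary pairs 70° apart: offsets 0°, 70°, 180°, 250°.
14 + 70 = 84°
14 + 180 = 194°
14 + 250 = 264°

84°, 194°, and 264°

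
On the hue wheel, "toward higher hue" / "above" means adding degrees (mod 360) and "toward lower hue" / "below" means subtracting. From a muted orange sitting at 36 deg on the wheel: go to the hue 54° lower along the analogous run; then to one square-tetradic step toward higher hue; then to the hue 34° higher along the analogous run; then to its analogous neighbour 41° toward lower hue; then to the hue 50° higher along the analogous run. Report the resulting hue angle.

115°

36 − 54 = -18 → -18 + 360 = 342°   (analog 54° ↓)
342 + 90 = 432 → 432 − 360 = 72°   (square ↑)
72 + 34 = 106°   (analog 34° ↑)
106 − 41 = 65°   (analog 41° ↓)
65 + 50 = 115°   (analog 50° ↑)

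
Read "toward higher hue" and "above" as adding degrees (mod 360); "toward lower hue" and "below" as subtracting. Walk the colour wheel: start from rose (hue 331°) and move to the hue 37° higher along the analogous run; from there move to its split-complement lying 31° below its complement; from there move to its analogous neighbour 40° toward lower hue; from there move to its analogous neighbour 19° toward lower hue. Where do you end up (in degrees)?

98°

analog 37° ↑ +37°: 331 + 37 = 368 → 368 − 360 = 8°
split-comp 31° ↓ +149°: 8 + 149 = 157°
analog 40° ↓ −40°: 157 − 40 = 117°
analog 19° ↓ −19°: 117 − 19 = 98°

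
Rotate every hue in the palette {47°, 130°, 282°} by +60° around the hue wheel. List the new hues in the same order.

47 + 60 = 107°
130 + 60 = 190°
282 + 60 = 342°

107°, 190°, 342°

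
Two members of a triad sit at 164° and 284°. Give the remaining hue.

A triad spaces three hues 120° apart.
The full set is {44°, 164°, 284°}.

44°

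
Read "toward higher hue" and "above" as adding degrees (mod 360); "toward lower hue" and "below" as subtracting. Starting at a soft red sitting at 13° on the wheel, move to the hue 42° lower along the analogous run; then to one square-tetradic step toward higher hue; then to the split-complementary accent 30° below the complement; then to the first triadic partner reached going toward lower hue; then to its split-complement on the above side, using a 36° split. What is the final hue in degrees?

13 − 42 = -29 → -29 + 360 = 331°   (analog 42° ↓)
331 + 90 = 421 → 421 − 360 = 61°   (square ↑)
61 + 150 = 211°   (split-comp 30° ↓)
211 − 120 = 91°   (triadic ↓)
91 + 216 = 307°   (split-comp 36° ↑)

307°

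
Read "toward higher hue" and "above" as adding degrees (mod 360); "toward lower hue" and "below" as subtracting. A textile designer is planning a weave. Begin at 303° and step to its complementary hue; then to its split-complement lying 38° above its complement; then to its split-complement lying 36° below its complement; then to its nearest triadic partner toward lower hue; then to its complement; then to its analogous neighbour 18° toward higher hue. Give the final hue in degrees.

203°

complement +180°: 303 + 180 = 483 → 483 − 360 = 123°
split-comp 38° ↑ +218°: 123 + 218 = 341°
split-comp 36° ↓ +144°: 341 + 144 = 485 → 485 − 360 = 125°
triadic ↓ −120°: 125 − 120 = 5°
complement +180°: 5 + 180 = 185°
analog 18° ↑ +18°: 185 + 18 = 203°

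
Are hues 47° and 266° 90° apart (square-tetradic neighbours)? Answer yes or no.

Angular distance: |47 − 266| = 219; shorter arc = 360 − 219 = 141°.
90° apart (square-tetradic neighbours) requires 90°.

no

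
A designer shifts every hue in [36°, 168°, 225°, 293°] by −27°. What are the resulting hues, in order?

36 − 27 = 9°
168 − 27 = 141°
225 − 27 = 198°
293 − 27 = 266°

9°, 141°, 198°, 266°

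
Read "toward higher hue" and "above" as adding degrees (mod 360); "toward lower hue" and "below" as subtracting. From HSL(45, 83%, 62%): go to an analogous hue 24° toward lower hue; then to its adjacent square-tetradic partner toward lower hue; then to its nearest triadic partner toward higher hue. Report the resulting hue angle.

51°

−24° (analog 24° ↓): 45 − 24 = 21°
−90° (square ↓): 21 − 90 = -69 → -69 + 360 = 291°
+120° (triadic ↑): 291 + 120 = 411 → 411 − 360 = 51°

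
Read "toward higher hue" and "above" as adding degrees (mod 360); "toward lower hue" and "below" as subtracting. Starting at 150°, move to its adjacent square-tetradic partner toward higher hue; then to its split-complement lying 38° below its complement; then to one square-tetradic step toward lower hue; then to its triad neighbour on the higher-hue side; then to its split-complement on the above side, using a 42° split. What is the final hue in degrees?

274°

square ↑ +90°: 150 + 90 = 240°
split-comp 38° ↓ +142°: 240 + 142 = 382 → 382 − 360 = 22°
square ↓ −90°: 22 − 90 = -68 → -68 + 360 = 292°
triadic ↑ +120°: 292 + 120 = 412 → 412 − 360 = 52°
split-comp 42° ↑ +222°: 52 + 222 = 274°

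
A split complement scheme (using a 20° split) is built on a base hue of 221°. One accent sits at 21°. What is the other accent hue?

Split-complementary hues sit 20° either side of the complement.
Complement of the base 221°: 221 + 180 = 401 → 401 − 360 = 41°
The given accent 21° is 20° one side of 41°; the other accent sits 20° the other side: 41 + 20 = 61°

61°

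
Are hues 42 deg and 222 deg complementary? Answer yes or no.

Angular distance: |42 − 222| = 180 = 180°.
Complementary requires 180°.

yes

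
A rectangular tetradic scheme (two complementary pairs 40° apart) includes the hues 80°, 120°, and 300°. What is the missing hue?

260°

A rectangular tetradic uses two complementary pairs 40° apart: offsets 0°, 40°, 180°, 220°.
Among {80°, 120°, 300°}, 300° and 120° are a 180° pair.
The remaining hue 80° needs its own complement: 80 + 180 = 260°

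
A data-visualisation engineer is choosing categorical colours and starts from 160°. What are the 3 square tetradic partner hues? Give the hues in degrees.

A square tetradic scheme places four hues every 90°.
160 + 90 = 250°
160 + 180 = 340°
160 + 270 = 430 → 430 − 360 = 70°

250°, 340° and 70°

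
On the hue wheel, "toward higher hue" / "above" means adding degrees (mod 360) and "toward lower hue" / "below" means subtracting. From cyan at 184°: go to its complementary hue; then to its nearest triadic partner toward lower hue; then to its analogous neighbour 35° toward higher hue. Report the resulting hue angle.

279°

184 + 180 = 364 → 364 − 360 = 4°   (complement)
4 − 120 = -116 → -116 + 360 = 244°   (triadic ↓)
244 + 35 = 279°   (analog 35° ↑)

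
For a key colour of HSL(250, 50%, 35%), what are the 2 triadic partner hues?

10° and 130°

A triad places three hues 120° apart.
250 + 120 = 370 → 370 − 360 = 10°
250 + 240 = 490 → 490 − 360 = 130°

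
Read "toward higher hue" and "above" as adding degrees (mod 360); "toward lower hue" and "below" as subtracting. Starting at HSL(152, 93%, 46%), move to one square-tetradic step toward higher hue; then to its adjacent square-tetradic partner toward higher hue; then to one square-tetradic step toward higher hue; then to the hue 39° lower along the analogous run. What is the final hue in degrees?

23°

square ↑ +90°: 152 + 90 = 242°
square ↑ +90°: 242 + 90 = 332°
square ↑ +90°: 332 + 90 = 422 → 422 − 360 = 62°
analog 39° ↓ −39°: 62 − 39 = 23°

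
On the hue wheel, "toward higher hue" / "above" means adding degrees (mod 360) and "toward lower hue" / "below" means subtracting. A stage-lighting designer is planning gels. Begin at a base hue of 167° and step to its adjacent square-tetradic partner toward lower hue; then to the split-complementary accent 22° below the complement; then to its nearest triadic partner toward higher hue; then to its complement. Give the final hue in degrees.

175°

−90° (square ↓): 167 − 90 = 77°
+158° (split-comp 22° ↓): 77 + 158 = 235°
+120° (triadic ↑): 235 + 120 = 355°
+180° (complement): 355 + 180 = 535 → 535 − 360 = 175°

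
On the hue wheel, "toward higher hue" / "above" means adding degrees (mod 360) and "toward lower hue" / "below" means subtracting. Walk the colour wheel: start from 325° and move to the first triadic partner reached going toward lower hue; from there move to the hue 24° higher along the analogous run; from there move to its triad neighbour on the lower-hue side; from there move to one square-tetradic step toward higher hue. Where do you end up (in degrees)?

199°

325 − 120 = 205°   (triadic ↓)
205 + 24 = 229°   (analog 24° ↑)
229 − 120 = 109°   (triadic ↓)
109 + 90 = 199°   (square ↑)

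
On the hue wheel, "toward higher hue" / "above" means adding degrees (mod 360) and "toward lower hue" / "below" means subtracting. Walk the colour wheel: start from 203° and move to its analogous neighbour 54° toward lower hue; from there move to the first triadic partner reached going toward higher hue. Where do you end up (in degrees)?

269°

analog 54° ↓ −54°: 203 − 54 = 149°
triadic ↑ +120°: 149 + 120 = 269°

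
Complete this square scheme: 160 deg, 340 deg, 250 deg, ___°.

A square tetradic scheme places four hues every 90°.
The full set through 160° is {70°, 160°, 250°, 340°}.
Given {160°, 250°, 340°}, the missing hue is 70°.

70°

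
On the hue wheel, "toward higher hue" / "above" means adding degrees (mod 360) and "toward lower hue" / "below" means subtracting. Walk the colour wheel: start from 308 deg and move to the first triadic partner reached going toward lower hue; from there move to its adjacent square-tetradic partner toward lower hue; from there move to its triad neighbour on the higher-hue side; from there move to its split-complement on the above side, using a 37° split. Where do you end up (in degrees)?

triadic ↓ −120°: 308 − 120 = 188°
square ↓ −90°: 188 − 90 = 98°
triadic ↑ +120°: 98 + 120 = 218°
split-comp 37° ↑ +217°: 218 + 217 = 435 → 435 − 360 = 75°

75°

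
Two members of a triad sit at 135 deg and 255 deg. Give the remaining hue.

15°

A triad spaces three hues 120° apart.
The full set is {15°, 135°, 255°}.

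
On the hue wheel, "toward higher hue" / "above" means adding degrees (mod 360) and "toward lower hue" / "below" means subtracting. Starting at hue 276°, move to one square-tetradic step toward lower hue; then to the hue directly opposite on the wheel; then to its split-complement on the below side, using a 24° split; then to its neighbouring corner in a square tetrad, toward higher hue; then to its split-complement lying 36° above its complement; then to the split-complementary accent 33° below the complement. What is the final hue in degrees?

255°

square ↓ −90°: 276 − 90 = 186°
complement +180°: 186 + 180 = 366 → 366 − 360 = 6°
split-comp 24° ↓ +156°: 6 + 156 = 162°
square ↑ +90°: 162 + 90 = 252°
split-comp 36° ↑ +216°: 252 + 216 = 468 → 468 − 360 = 108°
split-comp 33° ↓ +147°: 108 + 147 = 255°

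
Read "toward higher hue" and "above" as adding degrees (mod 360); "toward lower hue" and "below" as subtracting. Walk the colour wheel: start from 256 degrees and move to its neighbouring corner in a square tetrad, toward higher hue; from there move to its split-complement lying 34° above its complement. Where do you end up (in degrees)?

+90° (square ↑): 256 + 90 = 346°
+214° (split-comp 34° ↑): 346 + 214 = 560 → 560 − 360 = 200°

200°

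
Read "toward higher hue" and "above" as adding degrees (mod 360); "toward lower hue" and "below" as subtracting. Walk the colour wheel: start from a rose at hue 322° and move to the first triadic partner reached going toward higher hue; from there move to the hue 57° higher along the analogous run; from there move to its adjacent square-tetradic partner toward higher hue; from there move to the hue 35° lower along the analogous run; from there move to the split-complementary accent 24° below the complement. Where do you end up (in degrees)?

350°

+120° (triadic ↑): 322 + 120 = 442 → 442 − 360 = 82°
+57° (analog 57° ↑): 82 + 57 = 139°
+90° (square ↑): 139 + 90 = 229°
−35° (analog 35° ↓): 229 − 35 = 194°
+156° (split-comp 24° ↓): 194 + 156 = 350°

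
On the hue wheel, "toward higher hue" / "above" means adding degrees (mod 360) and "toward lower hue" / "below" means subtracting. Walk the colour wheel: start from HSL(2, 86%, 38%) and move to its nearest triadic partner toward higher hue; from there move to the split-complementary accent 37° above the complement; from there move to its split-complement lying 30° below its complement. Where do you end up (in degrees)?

129°

2 + 120 = 122°   (triadic ↑)
122 + 217 = 339°   (split-comp 37° ↑)
339 + 150 = 489 → 489 − 360 = 129°   (split-comp 30° ↓)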